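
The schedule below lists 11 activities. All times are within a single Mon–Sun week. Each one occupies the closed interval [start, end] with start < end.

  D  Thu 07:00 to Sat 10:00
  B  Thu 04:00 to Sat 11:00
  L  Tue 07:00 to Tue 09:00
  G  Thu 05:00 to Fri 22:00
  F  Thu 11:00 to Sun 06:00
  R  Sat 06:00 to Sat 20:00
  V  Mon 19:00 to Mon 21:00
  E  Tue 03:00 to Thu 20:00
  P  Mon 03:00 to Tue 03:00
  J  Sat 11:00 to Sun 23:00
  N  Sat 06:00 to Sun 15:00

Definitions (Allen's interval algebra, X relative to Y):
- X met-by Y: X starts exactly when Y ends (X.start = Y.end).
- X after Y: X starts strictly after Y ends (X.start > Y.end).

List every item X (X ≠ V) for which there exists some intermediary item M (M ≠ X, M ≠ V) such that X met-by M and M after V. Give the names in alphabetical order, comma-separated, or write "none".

Target V = [Mon 19:00, Mon 21:00].
Intermediaries M with M after V: B, D, E, F, G, J, L, N, R.
Via B — items with X met-by B: J.
Via D — items with X met-by D: none.
Via E — items with X met-by E: none.
Via F — items with X met-by F: none.
Via G — items with X met-by G: none.
Via J — items with X met-by J: none.
Via L — items with X met-by L: none.
Via N — items with X met-by N: none.
Via R — items with X met-by R: none.
Union: J.

J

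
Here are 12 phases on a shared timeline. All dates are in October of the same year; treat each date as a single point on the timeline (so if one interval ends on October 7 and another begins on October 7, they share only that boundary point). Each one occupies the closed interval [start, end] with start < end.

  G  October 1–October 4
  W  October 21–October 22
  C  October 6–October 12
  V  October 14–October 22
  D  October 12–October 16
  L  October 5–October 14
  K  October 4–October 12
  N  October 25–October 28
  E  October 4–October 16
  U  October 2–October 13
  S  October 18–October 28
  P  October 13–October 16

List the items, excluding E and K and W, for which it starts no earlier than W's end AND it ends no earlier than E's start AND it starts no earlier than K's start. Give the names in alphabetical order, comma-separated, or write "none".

Conditions: its start is no earlier than W's end (X.start >= October 22) AND its end is no earlier than E's start (X.end >= October 4) AND its start is no earlier than K's start (X.start >= October 4).
C: start October 6 >= October 22? ✗; end October 12 >= October 4? ✓; start October 6 >= October 4? ✓ → no.
D: start October 12 >= October 22? ✗; end October 16 >= October 4? ✓; start October 12 >= October 4? ✓ → no.
G: start October 1 >= October 22? ✗; end October 4 >= October 4? ✓; start October 1 >= October 4? ✗ → no.
L: start October 5 >= October 22? ✗; end October 14 >= October 4? ✓; start October 5 >= October 4? ✓ → no.
N: start October 25 >= October 22? ✓; end October 28 >= October 4? ✓; start October 25 >= October 4? ✓ → yes.
P: start October 13 >= October 22? ✗; end October 16 >= October 4? ✓; start October 13 >= October 4? ✓ → no.
S: start October 18 >= October 22? ✗; end October 28 >= October 4? ✓; start October 18 >= October 4? ✓ → no.
U: start October 2 >= October 22? ✗; end October 13 >= October 4? ✓; start October 2 >= October 4? ✗ → no.
V: start October 14 >= October 22? ✗; end October 22 >= October 4? ✓; start October 14 >= October 4? ✓ → no.
Result: N.

N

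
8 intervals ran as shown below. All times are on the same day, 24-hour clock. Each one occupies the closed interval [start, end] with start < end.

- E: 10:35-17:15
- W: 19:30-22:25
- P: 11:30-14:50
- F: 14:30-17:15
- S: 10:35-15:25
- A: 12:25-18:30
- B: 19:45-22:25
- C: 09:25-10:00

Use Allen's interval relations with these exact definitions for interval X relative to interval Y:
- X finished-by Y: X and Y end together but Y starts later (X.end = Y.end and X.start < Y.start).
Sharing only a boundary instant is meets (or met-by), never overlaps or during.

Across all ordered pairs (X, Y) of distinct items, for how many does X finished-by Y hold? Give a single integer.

2

Checking all 56 ordered pairs for relation 'finished-by'; matching pairs in alphabetical order:
(E, F): E finished-by F ✓
(W, B): W finished-by B ✓
Count: 2.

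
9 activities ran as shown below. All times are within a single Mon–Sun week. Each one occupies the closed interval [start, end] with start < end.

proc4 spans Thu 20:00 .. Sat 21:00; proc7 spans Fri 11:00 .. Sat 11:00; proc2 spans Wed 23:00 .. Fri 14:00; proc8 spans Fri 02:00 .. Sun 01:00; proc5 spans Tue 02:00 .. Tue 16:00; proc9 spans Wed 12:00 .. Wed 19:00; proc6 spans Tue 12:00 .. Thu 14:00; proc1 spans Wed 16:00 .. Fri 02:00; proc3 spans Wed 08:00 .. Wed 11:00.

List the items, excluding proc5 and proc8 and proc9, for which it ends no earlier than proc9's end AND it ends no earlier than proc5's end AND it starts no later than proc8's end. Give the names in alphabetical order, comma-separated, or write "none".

Conditions: its end is no earlier than proc9's end (X.end >= Wed 19:00) AND its end is no earlier than proc5's end (X.end >= Tue 16:00) AND its start is no later than proc8's end (X.start <= Sun 01:00).
proc1: end Fri 02:00 >= Wed 19:00? ✓; end Fri 02:00 >= Tue 16:00? ✓; start Wed 16:00 <= Sun 01:00? ✓ → yes.
proc2: end Fri 14:00 >= Wed 19:00? ✓; end Fri 14:00 >= Tue 16:00? ✓; start Wed 23:00 <= Sun 01:00? ✓ → yes.
proc3: end Wed 11:00 >= Wed 19:00? ✗; end Wed 11:00 >= Tue 16:00? ✓; start Wed 08:00 <= Sun 01:00? ✓ → no.
proc4: end Sat 21:00 >= Wed 19:00? ✓; end Sat 21:00 >= Tue 16:00? ✓; start Thu 20:00 <= Sun 01:00? ✓ → yes.
proc6: end Thu 14:00 >= Wed 19:00? ✓; end Thu 14:00 >= Tue 16:00? ✓; start Tue 12:00 <= Sun 01:00? ✓ → yes.
proc7: end Sat 11:00 >= Wed 19:00? ✓; end Sat 11:00 >= Tue 16:00? ✓; start Fri 11:00 <= Sun 01:00? ✓ → yes.
Result: proc1, proc2, proc4, proc6, proc7.

proc1, proc2, proc4, proc6, proc7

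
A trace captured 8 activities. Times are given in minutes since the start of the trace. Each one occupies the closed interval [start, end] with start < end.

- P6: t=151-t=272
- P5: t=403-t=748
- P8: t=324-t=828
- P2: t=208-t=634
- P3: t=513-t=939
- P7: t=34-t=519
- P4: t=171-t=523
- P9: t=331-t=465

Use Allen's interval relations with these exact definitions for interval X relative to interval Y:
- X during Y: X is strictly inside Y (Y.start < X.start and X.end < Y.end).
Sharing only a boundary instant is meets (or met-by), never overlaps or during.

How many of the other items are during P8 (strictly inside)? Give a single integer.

2

Target P8 = [t=324, t=828].
P2 [t=208, t=634] → overlaps → no.
P3 [t=513, t=939] → overlapped-by → no.
P4 [t=171, t=523] → overlaps → no.
P5 [t=403, t=748] → during → counts.
P6 [t=151, t=272] → before → no.
P7 [t=34, t=519] → overlaps → no.
P9 [t=331, t=465] → during → counts.
Total: 2.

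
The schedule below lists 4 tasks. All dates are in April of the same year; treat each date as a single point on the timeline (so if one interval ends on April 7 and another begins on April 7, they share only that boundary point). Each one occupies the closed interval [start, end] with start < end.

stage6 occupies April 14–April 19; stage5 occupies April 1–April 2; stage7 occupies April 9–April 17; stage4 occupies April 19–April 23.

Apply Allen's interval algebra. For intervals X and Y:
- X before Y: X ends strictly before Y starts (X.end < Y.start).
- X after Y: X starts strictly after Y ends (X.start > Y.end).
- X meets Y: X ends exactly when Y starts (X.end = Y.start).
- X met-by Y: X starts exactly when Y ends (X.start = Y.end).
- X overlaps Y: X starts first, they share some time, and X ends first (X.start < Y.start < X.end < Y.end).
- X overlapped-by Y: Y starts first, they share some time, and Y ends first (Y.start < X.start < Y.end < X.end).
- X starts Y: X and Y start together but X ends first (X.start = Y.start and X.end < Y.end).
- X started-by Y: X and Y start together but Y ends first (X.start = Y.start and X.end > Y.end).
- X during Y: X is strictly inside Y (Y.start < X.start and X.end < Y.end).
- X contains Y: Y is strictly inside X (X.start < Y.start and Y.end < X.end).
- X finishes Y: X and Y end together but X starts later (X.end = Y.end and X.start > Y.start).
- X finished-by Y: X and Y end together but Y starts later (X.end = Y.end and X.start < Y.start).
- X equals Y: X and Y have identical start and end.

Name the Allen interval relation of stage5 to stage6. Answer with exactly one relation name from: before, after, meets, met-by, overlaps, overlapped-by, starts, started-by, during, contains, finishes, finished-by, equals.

stage5 = [April 1, April 2]; stage6 = [April 14, April 19].
Compare endpoints: stage5.start < stage6.start, stage5.start < stage6.end, stage5.end < stage6.start, stage5.end < stage6.end.
That pattern is 'before'.

before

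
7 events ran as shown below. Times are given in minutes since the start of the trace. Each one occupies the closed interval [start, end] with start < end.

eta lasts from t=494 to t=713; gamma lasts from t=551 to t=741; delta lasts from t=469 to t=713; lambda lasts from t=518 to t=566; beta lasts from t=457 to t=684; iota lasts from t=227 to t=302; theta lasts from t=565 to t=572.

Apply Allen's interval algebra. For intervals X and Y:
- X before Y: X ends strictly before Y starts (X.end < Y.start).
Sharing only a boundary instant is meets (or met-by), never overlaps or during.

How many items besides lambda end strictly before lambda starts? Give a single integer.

1

Target lambda = [t=518, t=566].
beta [t=457, t=684] → contains → no.
delta [t=469, t=713] → contains → no.
eta [t=494, t=713] → contains → no.
gamma [t=551, t=741] → overlapped-by → no.
iota [t=227, t=302] → before → counts.
theta [t=565, t=572] → overlapped-by → no.
Total: 1.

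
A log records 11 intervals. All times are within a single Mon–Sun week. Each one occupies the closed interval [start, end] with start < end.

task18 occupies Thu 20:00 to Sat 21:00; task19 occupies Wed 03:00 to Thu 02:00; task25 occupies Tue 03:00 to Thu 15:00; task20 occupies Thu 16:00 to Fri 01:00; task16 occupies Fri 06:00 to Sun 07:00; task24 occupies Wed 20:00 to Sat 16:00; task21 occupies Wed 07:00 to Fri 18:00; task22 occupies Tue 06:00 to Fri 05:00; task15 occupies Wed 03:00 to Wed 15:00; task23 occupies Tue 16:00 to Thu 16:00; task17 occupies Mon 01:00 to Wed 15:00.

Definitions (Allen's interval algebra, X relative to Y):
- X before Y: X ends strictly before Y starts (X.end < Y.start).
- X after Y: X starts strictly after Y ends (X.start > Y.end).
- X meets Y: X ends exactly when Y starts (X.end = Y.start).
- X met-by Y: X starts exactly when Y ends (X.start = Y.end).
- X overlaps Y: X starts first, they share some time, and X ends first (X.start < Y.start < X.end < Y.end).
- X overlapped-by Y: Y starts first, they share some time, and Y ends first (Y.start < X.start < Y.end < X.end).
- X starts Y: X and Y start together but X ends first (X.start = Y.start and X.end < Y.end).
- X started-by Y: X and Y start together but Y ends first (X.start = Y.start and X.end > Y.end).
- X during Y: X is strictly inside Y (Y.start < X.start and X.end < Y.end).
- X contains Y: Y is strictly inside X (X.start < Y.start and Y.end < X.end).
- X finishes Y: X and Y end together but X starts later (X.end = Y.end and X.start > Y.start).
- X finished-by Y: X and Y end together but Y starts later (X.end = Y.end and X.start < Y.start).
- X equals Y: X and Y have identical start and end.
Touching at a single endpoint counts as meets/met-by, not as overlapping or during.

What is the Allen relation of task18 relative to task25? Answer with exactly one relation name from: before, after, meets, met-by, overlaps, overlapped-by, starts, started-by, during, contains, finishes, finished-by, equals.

after

task18 = [Thu 20:00, Sat 21:00]; task25 = [Tue 03:00, Thu 15:00].
Compare endpoints: task18.start > task25.start, task18.start > task25.end, task18.end > task25.start, task18.end > task25.end.
That pattern is 'after'.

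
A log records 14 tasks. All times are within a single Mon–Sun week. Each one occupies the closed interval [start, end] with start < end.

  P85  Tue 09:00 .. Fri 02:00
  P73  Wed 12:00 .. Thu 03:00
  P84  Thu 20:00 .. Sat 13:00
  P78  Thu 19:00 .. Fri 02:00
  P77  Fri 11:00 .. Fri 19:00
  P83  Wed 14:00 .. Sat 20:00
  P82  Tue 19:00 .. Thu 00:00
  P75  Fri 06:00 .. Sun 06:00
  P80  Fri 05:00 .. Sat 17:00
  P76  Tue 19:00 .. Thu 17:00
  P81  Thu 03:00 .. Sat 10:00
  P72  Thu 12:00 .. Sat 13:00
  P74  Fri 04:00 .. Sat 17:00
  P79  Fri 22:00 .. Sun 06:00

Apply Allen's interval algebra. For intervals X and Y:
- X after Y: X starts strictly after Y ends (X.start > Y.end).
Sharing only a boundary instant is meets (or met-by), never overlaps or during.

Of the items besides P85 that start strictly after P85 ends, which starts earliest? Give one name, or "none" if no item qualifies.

P74

Target P85 = [Tue 09:00, Fri 02:00].
P72 [Thu 12:00, Sat 13:00] → overlapped-by → excluded.
P73 [Wed 12:00, Thu 03:00] → during → excluded.
P74 [Fri 04:00, Sat 17:00] → after → candidate.
P75 [Fri 06:00, Sun 06:00] → after → candidate.
P76 [Tue 19:00, Thu 17:00] → during → excluded.
P77 [Fri 11:00, Fri 19:00] → after → candidate.
P78 [Thu 19:00, Fri 02:00] → finishes → excluded.
P79 [Fri 22:00, Sun 06:00] → after → candidate.
P80 [Fri 05:00, Sat 17:00] → after → candidate.
P81 [Thu 03:00, Sat 10:00] → overlapped-by → excluded.
P82 [Tue 19:00, Thu 00:00] → during → excluded.
P83 [Wed 14:00, Sat 20:00] → overlapped-by → excluded.
P84 [Thu 20:00, Sat 13:00] → overlapped-by → excluded.
Among candidates, earliest start is Fri 04:00 → P74.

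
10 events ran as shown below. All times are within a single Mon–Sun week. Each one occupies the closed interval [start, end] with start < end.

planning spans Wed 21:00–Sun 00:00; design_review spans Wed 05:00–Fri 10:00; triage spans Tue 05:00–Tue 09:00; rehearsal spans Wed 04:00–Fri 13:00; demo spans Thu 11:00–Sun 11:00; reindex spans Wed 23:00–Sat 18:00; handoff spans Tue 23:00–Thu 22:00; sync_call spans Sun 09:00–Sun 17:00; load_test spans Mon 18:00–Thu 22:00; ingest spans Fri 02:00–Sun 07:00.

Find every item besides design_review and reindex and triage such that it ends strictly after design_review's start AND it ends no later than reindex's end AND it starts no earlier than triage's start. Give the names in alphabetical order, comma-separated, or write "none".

handoff, rehearsal

Conditions: its end is strictly after design_review's start (X.end > Wed 05:00) AND its end is no later than reindex's end (X.end <= Sat 18:00) AND its start is no earlier than triage's start (X.start >= Tue 05:00).
demo: end Sun 11:00 > Wed 05:00? ✓; end Sun 11:00 <= Sat 18:00? ✗; start Thu 11:00 >= Tue 05:00? ✓ → no.
handoff: end Thu 22:00 > Wed 05:00? ✓; end Thu 22:00 <= Sat 18:00? ✓; start Tue 23:00 >= Tue 05:00? ✓ → yes.
ingest: end Sun 07:00 > Wed 05:00? ✓; end Sun 07:00 <= Sat 18:00? ✗; start Fri 02:00 >= Tue 05:00? ✓ → no.
load_test: end Thu 22:00 > Wed 05:00? ✓; end Thu 22:00 <= Sat 18:00? ✓; start Mon 18:00 >= Tue 05:00? ✗ → no.
planning: end Sun 00:00 > Wed 05:00? ✓; end Sun 00:00 <= Sat 18:00? ✗; start Wed 21:00 >= Tue 05:00? ✓ → no.
rehearsal: end Fri 13:00 > Wed 05:00? ✓; end Fri 13:00 <= Sat 18:00? ✓; start Wed 04:00 >= Tue 05:00? ✓ → yes.
sync_call: end Sun 17:00 > Wed 05:00? ✓; end Sun 17:00 <= Sat 18:00? ✗; start Sun 09:00 >= Tue 05:00? ✓ → no.
Result: handoff, rehearsal.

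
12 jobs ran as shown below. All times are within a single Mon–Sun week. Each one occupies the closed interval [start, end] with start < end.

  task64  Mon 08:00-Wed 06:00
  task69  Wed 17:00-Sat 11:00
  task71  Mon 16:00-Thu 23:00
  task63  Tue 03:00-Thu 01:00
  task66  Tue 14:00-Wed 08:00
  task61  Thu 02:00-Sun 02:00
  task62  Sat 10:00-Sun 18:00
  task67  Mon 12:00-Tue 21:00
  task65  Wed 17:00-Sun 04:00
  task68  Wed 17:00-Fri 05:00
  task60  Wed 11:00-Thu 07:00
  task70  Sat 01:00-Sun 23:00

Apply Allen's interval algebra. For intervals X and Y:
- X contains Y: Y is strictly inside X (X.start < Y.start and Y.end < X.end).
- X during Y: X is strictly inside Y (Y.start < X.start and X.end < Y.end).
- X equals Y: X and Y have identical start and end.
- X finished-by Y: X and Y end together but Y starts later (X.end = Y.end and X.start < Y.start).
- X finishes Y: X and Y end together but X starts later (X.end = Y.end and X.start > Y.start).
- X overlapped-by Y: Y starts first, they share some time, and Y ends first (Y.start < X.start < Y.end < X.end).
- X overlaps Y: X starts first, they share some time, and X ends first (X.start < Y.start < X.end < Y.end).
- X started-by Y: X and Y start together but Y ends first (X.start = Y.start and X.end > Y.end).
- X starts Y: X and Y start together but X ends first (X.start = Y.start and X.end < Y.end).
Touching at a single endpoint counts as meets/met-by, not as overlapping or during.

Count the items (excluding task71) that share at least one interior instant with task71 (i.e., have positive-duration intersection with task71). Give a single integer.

9

Target task71 = [Mon 16:00, Thu 23:00].
task60 [Wed 11:00, Thu 07:00] → during → counts.
task61 [Thu 02:00, Sun 02:00] → overlapped-by → counts.
task62 [Sat 10:00, Sun 18:00] → after → no.
task63 [Tue 03:00, Thu 01:00] → during → counts.
task64 [Mon 08:00, Wed 06:00] → overlaps → counts.
task65 [Wed 17:00, Sun 04:00] → overlapped-by → counts.
task66 [Tue 14:00, Wed 08:00] → during → counts.
task67 [Mon 12:00, Tue 21:00] → overlaps → counts.
task68 [Wed 17:00, Fri 05:00] → overlapped-by → counts.
task69 [Wed 17:00, Sat 11:00] → overlapped-by → counts.
task70 [Sat 01:00, Sun 23:00] → after → no.
Total: 9.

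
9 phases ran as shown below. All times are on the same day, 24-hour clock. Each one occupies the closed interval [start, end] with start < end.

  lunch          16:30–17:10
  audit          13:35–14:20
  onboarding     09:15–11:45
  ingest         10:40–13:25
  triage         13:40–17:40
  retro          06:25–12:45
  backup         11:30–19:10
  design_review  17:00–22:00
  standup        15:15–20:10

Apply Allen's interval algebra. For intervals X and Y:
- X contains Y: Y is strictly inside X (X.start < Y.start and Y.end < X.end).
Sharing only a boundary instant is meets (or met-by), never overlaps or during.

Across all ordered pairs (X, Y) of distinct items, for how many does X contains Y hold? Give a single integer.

6

Checking all 72 ordered pairs for relation 'contains'; matching pairs in alphabetical order:
(backup, audit): backup contains audit ✓
(backup, lunch): backup contains lunch ✓
(backup, triage): backup contains triage ✓
(retro, onboarding): retro contains onboarding ✓
(standup, lunch): standup contains lunch ✓
(triage, lunch): triage contains lunch ✓
Count: 6.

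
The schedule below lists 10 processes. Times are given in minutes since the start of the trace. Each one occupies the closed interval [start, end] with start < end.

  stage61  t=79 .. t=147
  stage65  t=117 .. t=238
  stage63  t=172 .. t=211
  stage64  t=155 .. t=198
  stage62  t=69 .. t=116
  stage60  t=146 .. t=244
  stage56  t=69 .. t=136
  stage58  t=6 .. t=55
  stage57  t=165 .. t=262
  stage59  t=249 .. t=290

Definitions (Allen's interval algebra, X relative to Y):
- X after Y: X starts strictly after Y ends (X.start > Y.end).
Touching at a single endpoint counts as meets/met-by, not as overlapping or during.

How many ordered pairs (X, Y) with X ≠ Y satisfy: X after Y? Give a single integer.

Checking all 90 ordered pairs for relation 'after'; matching pairs in alphabetical order:
(stage56, stage58): stage56 after stage58 ✓
(stage57, stage56): stage57 after stage56 ✓
(stage57, stage58): stage57 after stage58 ✓
(stage57, stage61): stage57 after stage61 ✓
(stage57, stage62): stage57 after stage62 ✓
(stage59, stage56): stage59 after stage56 ✓
(stage59, stage58): stage59 after stage58 ✓
(stage59, stage60): stage59 after stage60 ✓
(stage59, stage61): stage59 after stage61 ✓
(stage59, stage62): stage59 after stage62 ✓
(stage59, stage63): stage59 after stage63 ✓
(stage59, stage64): stage59 after stage64 ✓
(stage59, stage65): stage59 after stage65 ✓
(stage60, stage56): stage60 after stage56 ✓
(stage60, stage58): stage60 after stage58 ✓
(stage60, stage62): stage60 after stage62 ✓
(stage61, stage58): stage61 after stage58 ✓
(stage62, stage58): stage62 after stage58 ✓
(stage63, stage56): stage63 after stage56 ✓
(stage63, stage58): stage63 after stage58 ✓
(stage63, stage61): stage63 after stage61 ✓
(stage63, stage62): stage63 after stage62 ✓
(stage64, stage56): stage64 after stage56 ✓
(stage64, stage58): stage64 after stage58 ✓
... plus 4 further pairs not listed.
Count: 28.

28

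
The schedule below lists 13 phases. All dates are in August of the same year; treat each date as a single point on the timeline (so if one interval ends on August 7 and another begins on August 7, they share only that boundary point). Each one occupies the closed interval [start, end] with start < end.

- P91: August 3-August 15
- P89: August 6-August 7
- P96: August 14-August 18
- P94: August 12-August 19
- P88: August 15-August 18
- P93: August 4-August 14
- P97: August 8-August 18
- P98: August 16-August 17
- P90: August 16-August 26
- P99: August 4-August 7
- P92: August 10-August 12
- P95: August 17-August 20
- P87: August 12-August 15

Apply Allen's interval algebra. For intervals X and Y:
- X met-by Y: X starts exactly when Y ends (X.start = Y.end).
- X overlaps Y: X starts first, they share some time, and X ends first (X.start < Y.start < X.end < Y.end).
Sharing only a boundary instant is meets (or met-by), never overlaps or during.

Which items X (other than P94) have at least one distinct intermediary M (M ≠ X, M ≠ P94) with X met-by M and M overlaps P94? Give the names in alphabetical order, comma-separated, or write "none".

Target P94 = [August 12, August 19].
Intermediaries M with M overlaps P94: P91, P93, P97.
Via P91 — items with X met-by P91: P88.
Via P93 — items with X met-by P93: P96.
Via P97 — items with X met-by P97: none.
Union: P88, P96.

P88, P96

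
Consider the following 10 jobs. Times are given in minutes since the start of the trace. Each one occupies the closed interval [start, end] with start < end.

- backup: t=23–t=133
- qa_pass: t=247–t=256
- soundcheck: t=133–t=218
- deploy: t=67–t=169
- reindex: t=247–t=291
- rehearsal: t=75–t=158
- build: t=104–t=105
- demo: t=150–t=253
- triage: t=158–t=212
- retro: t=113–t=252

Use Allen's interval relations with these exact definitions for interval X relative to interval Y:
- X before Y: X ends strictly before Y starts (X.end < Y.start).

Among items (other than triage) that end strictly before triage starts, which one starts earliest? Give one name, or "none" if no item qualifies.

backup

Target triage = [t=158, t=212].
backup [t=23, t=133] → before → candidate.
build [t=104, t=105] → before → candidate.
demo [t=150, t=253] → contains → excluded.
deploy [t=67, t=169] → overlaps → excluded.
qa_pass [t=247, t=256] → after → excluded.
rehearsal [t=75, t=158] → meets → excluded.
reindex [t=247, t=291] → after → excluded.
retro [t=113, t=252] → contains → excluded.
soundcheck [t=133, t=218] → contains → excluded.
Among candidates, earliest start is t=23 → backup.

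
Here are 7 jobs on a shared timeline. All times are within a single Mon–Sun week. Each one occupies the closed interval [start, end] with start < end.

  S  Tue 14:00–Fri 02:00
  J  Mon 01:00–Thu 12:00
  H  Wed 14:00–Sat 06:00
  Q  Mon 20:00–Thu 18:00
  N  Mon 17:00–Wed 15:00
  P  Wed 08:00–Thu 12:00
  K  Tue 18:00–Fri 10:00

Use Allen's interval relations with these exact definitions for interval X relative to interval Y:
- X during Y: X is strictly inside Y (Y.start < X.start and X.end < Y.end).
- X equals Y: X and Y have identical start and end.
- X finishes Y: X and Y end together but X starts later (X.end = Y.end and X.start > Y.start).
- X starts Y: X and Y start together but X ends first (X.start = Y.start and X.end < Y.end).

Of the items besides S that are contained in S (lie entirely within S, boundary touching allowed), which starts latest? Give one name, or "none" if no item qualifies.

P

Target S = [Tue 14:00, Fri 02:00].
H [Wed 14:00, Sat 06:00] → overlapped-by → excluded.
J [Mon 01:00, Thu 12:00] → overlaps → excluded.
K [Tue 18:00, Fri 10:00] → overlapped-by → excluded.
N [Mon 17:00, Wed 15:00] → overlaps → excluded.
P [Wed 08:00, Thu 12:00] → during → candidate.
Q [Mon 20:00, Thu 18:00] → overlaps → excluded.
Among candidates, latest start is Wed 08:00 → P.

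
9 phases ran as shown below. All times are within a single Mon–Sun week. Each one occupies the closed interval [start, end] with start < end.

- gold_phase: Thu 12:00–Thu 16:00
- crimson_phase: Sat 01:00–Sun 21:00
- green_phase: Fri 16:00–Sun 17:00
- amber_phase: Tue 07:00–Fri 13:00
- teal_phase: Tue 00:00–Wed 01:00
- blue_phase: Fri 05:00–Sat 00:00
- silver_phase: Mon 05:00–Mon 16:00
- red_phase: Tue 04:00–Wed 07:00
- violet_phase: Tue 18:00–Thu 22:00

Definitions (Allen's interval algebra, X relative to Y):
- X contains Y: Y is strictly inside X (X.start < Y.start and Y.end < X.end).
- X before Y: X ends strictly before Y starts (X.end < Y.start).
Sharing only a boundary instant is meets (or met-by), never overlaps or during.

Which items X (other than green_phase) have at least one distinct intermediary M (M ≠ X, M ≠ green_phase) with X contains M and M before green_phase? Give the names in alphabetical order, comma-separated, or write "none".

Target green_phase = [Fri 16:00, Sun 17:00].
Intermediaries M with M before green_phase: amber_phase, gold_phase, red_phase, silver_phase, teal_phase, violet_phase.
Via amber_phase — items with X contains amber_phase: none.
Via gold_phase — items with X contains gold_phase: amber_phase, violet_phase.
Via red_phase — items with X contains red_phase: none.
Via silver_phase — items with X contains silver_phase: none.
Via teal_phase — items with X contains teal_phase: none.
Via violet_phase — items with X contains violet_phase: amber_phase.
Union: amber_phase, violet_phase.

amber_phase, violet_phase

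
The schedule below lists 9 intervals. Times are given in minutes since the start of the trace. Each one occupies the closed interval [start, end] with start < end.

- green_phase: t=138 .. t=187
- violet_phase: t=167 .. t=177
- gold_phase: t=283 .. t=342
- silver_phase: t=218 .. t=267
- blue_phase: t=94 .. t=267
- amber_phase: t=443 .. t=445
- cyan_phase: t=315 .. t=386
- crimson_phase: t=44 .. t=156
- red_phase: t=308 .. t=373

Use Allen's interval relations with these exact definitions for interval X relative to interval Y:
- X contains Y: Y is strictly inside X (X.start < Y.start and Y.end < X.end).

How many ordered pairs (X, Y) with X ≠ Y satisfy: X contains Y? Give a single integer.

Checking all 72 ordered pairs for relation 'contains'; matching pairs in alphabetical order:
(blue_phase, green_phase): blue_phase contains green_phase ✓
(blue_phase, violet_phase): blue_phase contains violet_phase ✓
(green_phase, violet_phase): green_phase contains violet_phase ✓
Count: 3.

3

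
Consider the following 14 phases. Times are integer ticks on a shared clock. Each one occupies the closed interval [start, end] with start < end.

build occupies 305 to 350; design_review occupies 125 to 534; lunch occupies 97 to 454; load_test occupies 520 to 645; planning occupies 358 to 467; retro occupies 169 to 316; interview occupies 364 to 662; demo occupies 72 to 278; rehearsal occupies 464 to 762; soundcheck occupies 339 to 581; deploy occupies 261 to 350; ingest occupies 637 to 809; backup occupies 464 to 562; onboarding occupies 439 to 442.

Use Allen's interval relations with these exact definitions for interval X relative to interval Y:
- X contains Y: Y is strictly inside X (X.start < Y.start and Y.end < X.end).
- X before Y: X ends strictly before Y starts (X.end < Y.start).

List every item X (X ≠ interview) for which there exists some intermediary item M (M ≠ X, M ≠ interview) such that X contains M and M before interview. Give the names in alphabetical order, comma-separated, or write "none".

design_review, lunch

Target interview = [364, 662].
Intermediaries M with M before interview: build, demo, deploy, retro.
Via build — items with X contains build: design_review, lunch.
Via demo — items with X contains demo: none.
Via deploy — items with X contains deploy: design_review, lunch.
Via retro — items with X contains retro: design_review, lunch.
Union: design_review, lunch.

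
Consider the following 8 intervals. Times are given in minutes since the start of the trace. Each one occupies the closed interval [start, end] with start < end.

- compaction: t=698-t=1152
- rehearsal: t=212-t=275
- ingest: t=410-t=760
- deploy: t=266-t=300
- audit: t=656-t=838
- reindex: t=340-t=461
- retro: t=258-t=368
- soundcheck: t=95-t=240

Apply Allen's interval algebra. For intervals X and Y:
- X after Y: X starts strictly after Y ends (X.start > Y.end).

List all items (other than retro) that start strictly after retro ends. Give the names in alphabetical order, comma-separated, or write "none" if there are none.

audit, compaction, ingest

Target retro = [t=258, t=368].
audit [t=656, t=838] → after → yes.
compaction [t=698, t=1152] → after → yes.
deploy [t=266, t=300] → during → no.
ingest [t=410, t=760] → after → yes.
rehearsal [t=212, t=275] → overlaps → no.
reindex [t=340, t=461] → overlapped-by → no.
soundcheck [t=95, t=240] → before → no.
Result: audit, compaction, ingest.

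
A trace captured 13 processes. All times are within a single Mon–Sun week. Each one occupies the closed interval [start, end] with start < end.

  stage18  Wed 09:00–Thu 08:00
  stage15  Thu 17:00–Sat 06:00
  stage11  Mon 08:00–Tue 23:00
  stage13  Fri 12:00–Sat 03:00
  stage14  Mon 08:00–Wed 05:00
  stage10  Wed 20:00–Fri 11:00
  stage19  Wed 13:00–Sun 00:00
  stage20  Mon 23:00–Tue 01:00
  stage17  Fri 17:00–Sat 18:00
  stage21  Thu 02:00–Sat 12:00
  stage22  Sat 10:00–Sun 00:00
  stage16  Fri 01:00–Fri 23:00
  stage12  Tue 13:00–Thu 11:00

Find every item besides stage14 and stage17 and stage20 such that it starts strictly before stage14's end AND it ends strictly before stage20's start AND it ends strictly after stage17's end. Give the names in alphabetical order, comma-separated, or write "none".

none

Conditions: its start is strictly before stage14's end (X.start < Wed 05:00) AND its end is strictly before stage20's start (X.end < Mon 23:00) AND its end is strictly after stage17's end (X.end > Sat 18:00).
stage10: start Wed 20:00 < Wed 05:00? ✗; end Fri 11:00 < Mon 23:00? ✗; end Fri 11:00 > Sat 18:00? ✗ → no.
stage11: start Mon 08:00 < Wed 05:00? ✓; end Tue 23:00 < Mon 23:00? ✗; end Tue 23:00 > Sat 18:00? ✗ → no.
stage12: start Tue 13:00 < Wed 05:00? ✓; end Thu 11:00 < Mon 23:00? ✗; end Thu 11:00 > Sat 18:00? ✗ → no.
stage13: start Fri 12:00 < Wed 05:00? ✗; end Sat 03:00 < Mon 23:00? ✗; end Sat 03:00 > Sat 18:00? ✗ → no.
stage15: start Thu 17:00 < Wed 05:00? ✗; end Sat 06:00 < Mon 23:00? ✗; end Sat 06:00 > Sat 18:00? ✗ → no.
stage16: start Fri 01:00 < Wed 05:00? ✗; end Fri 23:00 < Mon 23:00? ✗; end Fri 23:00 > Sat 18:00? ✗ → no.
stage18: start Wed 09:00 < Wed 05:00? ✗; end Thu 08:00 < Mon 23:00? ✗; end Thu 08:00 > Sat 18:00? ✗ → no.
stage19: start Wed 13:00 < Wed 05:00? ✗; end Sun 00:00 < Mon 23:00? ✗; end Sun 00:00 > Sat 18:00? ✓ → no.
stage21: start Thu 02:00 < Wed 05:00? ✗; end Sat 12:00 < Mon 23:00? ✗; end Sat 12:00 > Sat 18:00? ✗ → no.
stage22: start Sat 10:00 < Wed 05:00? ✗; end Sun 00:00 < Mon 23:00? ✗; end Sun 00:00 > Sat 18:00? ✓ → no.
Result: none.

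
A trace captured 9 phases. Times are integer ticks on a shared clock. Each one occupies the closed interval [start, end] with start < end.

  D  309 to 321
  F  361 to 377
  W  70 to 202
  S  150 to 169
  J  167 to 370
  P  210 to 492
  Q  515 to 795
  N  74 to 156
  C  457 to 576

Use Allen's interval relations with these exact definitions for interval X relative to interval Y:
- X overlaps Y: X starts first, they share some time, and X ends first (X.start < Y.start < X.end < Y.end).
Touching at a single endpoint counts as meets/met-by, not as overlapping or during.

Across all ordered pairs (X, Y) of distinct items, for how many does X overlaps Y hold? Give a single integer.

Checking all 72 ordered pairs for relation 'overlaps'; matching pairs in alphabetical order:
(C, Q): C overlaps Q ✓
(J, F): J overlaps F ✓
(J, P): J overlaps P ✓
(N, S): N overlaps S ✓
(P, C): P overlaps C ✓
(S, J): S overlaps J ✓
(W, J): W overlaps J ✓
Count: 7.

7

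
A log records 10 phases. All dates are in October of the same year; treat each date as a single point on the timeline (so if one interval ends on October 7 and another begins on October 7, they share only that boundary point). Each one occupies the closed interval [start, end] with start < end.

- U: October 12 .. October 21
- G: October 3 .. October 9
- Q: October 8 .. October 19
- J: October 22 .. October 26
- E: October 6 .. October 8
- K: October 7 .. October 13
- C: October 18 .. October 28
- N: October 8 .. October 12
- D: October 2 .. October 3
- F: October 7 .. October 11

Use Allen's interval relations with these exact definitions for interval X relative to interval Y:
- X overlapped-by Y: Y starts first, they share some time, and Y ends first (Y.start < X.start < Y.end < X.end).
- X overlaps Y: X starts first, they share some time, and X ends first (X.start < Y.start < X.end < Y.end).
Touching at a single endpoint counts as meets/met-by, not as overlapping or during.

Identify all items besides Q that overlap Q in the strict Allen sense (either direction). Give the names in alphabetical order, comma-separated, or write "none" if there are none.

Target Q = [October 8, October 19].
C [October 18, October 28] → overlapped-by → yes.
D [October 2, October 3] → before → no.
E [October 6, October 8] → meets → no.
F [October 7, October 11] → overlaps → yes.
G [October 3, October 9] → overlaps → yes.
J [October 22, October 26] → after → no.
K [October 7, October 13] → overlaps → yes.
N [October 8, October 12] → starts → no.
U [October 12, October 21] → overlapped-by → yes.
Result: C, F, G, K, U.

C, F, G, K, U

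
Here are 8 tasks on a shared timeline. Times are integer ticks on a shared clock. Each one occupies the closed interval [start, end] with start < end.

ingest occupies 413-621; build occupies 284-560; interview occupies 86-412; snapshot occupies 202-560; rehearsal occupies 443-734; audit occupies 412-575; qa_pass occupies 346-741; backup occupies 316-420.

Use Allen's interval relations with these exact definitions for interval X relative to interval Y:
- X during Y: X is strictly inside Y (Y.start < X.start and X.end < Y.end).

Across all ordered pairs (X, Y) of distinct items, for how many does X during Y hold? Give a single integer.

5

Checking all 56 ordered pairs for relation 'during'; matching pairs in alphabetical order:
(audit, qa_pass): audit during qa_pass ✓
(backup, build): backup during build ✓
(backup, snapshot): backup during snapshot ✓
(ingest, qa_pass): ingest during qa_pass ✓
(rehearsal, qa_pass): rehearsal during qa_pass ✓
Count: 5.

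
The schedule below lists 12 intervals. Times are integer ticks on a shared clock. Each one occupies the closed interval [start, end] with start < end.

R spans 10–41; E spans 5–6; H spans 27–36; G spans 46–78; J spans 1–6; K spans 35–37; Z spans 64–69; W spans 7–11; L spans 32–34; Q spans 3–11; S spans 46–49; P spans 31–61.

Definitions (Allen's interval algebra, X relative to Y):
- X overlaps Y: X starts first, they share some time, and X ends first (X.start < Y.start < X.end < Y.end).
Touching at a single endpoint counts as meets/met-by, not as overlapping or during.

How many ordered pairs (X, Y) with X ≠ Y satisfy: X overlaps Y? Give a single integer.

Checking all 132 ordered pairs for relation 'overlaps'; matching pairs in alphabetical order:
(H, K): H overlaps K ✓
(H, P): H overlaps P ✓
(J, Q): J overlaps Q ✓
(P, G): P overlaps G ✓
(Q, R): Q overlaps R ✓
(R, P): R overlaps P ✓
(W, R): W overlaps R ✓
Count: 7.

7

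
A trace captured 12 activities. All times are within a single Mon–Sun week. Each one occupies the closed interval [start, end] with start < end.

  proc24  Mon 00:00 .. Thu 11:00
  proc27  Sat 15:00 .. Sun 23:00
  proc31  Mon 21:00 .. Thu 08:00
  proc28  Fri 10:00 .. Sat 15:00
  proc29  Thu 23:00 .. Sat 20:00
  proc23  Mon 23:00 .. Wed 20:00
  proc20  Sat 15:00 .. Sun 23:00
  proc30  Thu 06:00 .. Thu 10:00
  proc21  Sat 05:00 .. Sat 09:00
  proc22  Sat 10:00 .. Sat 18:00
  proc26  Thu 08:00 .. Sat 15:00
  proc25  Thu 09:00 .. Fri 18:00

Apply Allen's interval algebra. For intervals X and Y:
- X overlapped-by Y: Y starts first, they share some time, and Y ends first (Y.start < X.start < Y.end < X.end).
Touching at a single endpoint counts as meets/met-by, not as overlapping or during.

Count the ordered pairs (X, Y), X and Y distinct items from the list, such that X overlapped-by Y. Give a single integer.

14

Checking all 132 ordered pairs for relation 'overlapped-by'; matching pairs in alphabetical order:
(proc20, proc22): proc20 overlapped-by proc22 ✓
(proc20, proc29): proc20 overlapped-by proc29 ✓
(proc22, proc26): proc22 overlapped-by proc26 ✓
(proc22, proc28): proc22 overlapped-by proc28 ✓
(proc25, proc24): proc25 overlapped-by proc24 ✓
(proc25, proc30): proc25 overlapped-by proc30 ✓
(proc26, proc24): proc26 overlapped-by proc24 ✓
(proc26, proc30): proc26 overlapped-by proc30 ✓
(proc27, proc22): proc27 overlapped-by proc22 ✓
(proc27, proc29): proc27 overlapped-by proc29 ✓
(proc28, proc25): proc28 overlapped-by proc25 ✓
(proc29, proc25): proc29 overlapped-by proc25 ✓
(proc29, proc26): proc29 overlapped-by proc26 ✓
(proc30, proc31): proc30 overlapped-by proc31 ✓
Count: 14.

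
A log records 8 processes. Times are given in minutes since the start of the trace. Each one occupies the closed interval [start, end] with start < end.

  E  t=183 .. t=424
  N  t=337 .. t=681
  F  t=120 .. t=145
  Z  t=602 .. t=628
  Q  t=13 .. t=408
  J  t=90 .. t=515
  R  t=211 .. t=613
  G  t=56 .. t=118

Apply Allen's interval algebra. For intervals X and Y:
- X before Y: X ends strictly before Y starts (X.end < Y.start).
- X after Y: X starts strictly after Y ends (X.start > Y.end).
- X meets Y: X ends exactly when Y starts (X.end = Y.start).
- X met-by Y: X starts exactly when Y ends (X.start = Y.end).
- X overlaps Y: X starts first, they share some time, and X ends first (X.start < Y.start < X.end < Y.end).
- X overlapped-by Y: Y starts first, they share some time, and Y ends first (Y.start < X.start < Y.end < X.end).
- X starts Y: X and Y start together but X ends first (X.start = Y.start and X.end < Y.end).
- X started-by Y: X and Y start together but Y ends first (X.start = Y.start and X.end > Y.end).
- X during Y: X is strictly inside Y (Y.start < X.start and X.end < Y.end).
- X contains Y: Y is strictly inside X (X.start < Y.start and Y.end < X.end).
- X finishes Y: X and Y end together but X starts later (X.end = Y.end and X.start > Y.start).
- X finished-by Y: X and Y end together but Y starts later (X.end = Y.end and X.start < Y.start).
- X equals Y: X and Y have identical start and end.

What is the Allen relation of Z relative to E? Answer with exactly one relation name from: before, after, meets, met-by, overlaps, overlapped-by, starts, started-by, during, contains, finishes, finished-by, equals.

after

Z = [t=602, t=628]; E = [t=183, t=424].
Compare endpoints: Z.start > E.start, Z.start > E.end, Z.end > E.start, Z.end > E.end.
That pattern is 'after'.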